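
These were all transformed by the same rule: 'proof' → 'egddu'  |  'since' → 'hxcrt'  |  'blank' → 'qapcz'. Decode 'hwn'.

Compare letters: p→e is +15, r→g is +15, o→d is +15 — a constant shift. Each letter is shifted forward by 15 in the alphabet (a Caesar shift of +15).
Decoding hwn: h−15=s, w−15=h, n−15=y.

shy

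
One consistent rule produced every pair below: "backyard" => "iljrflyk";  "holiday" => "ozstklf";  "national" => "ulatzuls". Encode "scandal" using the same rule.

The shift depends on letter class: consonant b→i is +7, but vowel a→l is +11. Vowels shift forward by 11 and consonants shift forward by 7.
Applying it to scandal: s(cons)+7=z, c(cons)+7=j, a(vowel)+11=l, n(cons)+7=u, d(cons)+7=k, a(vowel)+11=l, l(cons)+7=s.

zjlukls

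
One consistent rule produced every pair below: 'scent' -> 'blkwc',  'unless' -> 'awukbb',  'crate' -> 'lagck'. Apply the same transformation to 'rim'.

aov

The shift depends on letter class: consonant s→b is +9, but vowel e→k is +6. Two shifts are in play — +6 for a/e/i/o/u, +9 for every other letter.
On rim: r(cons)+9=a, i(vowel)+6=o, m(cons)+9=v.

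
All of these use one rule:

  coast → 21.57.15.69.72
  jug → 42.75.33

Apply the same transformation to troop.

72.66.57.57.60

c(#3)→21 and o(#15)→57: differences scale by 3, so n = 3·pos + 12. With a=1..z=26, the number is 3·pos + 12.
For troop: t=20→72, r=18→66, o=15→57, o=15→57, p=16→60.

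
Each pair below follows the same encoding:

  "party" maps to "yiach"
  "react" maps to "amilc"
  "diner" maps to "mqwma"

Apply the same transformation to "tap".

ciy

The shift depends on letter class: consonant p→y is +9, but vowel a→i is +8. The rule splits by letter class: vowels +8, consonants +9.
For tap: t(cons)+9=c, a(vowel)+8=i, p(cons)+9=y.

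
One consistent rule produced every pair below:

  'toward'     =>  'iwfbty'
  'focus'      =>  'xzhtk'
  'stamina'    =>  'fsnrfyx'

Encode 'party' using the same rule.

dywfu

The output letters match the input read backwards, each shifted +5: toward reversed is drawot. Two steps: reverse the string, then apply a Caesar shift of +5.
Applying it to party: reverse → ytrap; then shift: y+5=d, t+5=y, r+5=w, a+5=f, p+5=u.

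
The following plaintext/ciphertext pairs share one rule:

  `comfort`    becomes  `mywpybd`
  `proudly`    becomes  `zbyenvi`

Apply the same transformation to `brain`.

This is a Caesar cipher with shift 10.
Applying it to brain: b+10=l, r+10=b, a+10=k, i+10=s, n+10=x.

lbksx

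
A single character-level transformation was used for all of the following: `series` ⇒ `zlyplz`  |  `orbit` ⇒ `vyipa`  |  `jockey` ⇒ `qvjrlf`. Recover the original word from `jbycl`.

curve

Compare letters: s→z is +7, e→l is +7, r→y is +7 — a constant shift. Each letter is shifted forward by 7 in the alphabet (a Caesar shift of +7).
Decoding jbycl: j−7=c, b−7=u, y−7=r, c−7=v, l−7=e.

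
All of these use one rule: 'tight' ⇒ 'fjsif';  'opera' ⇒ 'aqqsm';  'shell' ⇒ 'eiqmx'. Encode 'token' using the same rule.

It's a Vigenère-style cipher with numeric key [12,1]: position i shifts by key[i mod 2].
On token: t+12=f, o+1=p, k+12=w, e+1=f, n+12=z.

fpwfz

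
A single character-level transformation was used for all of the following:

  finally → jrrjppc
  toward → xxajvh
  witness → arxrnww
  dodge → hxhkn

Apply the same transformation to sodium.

The shift depends on letter class: consonant f→j is +4, but vowel i→r is +9. Two shifts are in play — +9 for a/e/i/o/u, +4 for every other letter.
For sodium: s(cons)+4=w, o(vowel)+9=x, d(cons)+4=h, i(vowel)+9=r, u(vowel)+9=d, m(cons)+4=q.

wxhrdq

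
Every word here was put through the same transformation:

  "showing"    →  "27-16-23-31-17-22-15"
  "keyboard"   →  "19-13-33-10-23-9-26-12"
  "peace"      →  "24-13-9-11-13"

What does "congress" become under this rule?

11-23-22-15-26-13-27-27

s is letter #19 and maps to 27: an offset of 8. Letters become their 1-based position plus 8 (so a→9, b→10, …).
Applying it to congress: c=3→11, o=15→23, n=14→22, g=7→15, r=18→26, e=5→13, s=19→27, s=19→27.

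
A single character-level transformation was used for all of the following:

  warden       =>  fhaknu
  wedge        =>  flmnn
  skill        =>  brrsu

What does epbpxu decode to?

vision

Shifts by position in warden: pos 0: w→f (+9), pos 1: a→h (+7), pos 2: r→a (+9), pos 3: d→k (+7) — repeating every 2. It's a Vigenère-style cipher with numeric key [9,7]: position i shifts by key[i mod 2].
Decoding epbpxu: e−9=v, p−7=i, b−9=s, p−7=i, x−9=o, u−7=n.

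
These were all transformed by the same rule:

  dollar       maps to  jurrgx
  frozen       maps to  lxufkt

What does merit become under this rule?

skxoz

Compare letters: d→j is +6, o→u is +6, l→r is +6 — a constant shift. This is a Caesar cipher with shift 6.
Applying it to merit: m+6=s, e+6=k, r+6=x, i+6=o, t+6=z.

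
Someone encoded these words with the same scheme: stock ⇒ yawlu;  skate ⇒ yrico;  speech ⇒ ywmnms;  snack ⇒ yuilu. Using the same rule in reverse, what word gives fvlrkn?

The shift increases by 1 at each position, starting from +6: 6, 7, 8, ….
Undoing it on fvlrkn: f−6=z, v−7=o, l−8=d, r−9=i, k−10=a, n−11=c.

zodiac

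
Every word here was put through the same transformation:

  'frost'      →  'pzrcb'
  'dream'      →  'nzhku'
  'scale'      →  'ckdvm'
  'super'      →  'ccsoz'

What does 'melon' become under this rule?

Shifts by position in frost: pos 0: f→p (+10), pos 1: r→z (+8), pos 2: o→r (+3), pos 3: s→c (+10), pos 4: t→b (+8) — repeating every 3. The shifts repeat in a cycle of length 3: positions 0,1,… shift by +10, +8, +3, then the pattern repeats.
On melon: m+10=w, e+8=m, l+3=o, o+10=y, n+8=v.

wmoyv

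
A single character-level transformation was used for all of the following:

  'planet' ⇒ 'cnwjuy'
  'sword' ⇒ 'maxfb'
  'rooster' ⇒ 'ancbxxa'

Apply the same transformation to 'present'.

Two steps: reverse the string, then apply a Caesar shift of +9.
For present: reverse → tneserp; then shift: t+9=c, n+9=w, e+9=n, s+9=b, e+9=n, r+9=a, p+9=y.

cwnbnay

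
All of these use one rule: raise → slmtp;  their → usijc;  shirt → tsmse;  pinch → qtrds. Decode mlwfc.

Shifts by position in raise: pos 0: r→s (+1), pos 1: a→l (+11), pos 2: i→m (+4), pos 3: s→t (+1), pos 4: e→p (+11) — repeating every 3. The shifts repeat in a cycle of length 3: positions 0,1,… shift by +1, +11, +4, then the pattern repeats.
Undoing it on mlwfc: m−1=l, l−11=a, w−4=s, f−1=e, c−11=r.

laser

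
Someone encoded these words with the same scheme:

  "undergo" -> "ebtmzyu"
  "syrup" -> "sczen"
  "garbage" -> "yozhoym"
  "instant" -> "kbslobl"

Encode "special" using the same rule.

snmakop

u(20)→e(4) and n(13)→b(1) fit y≡19x+14 (mod 26); the inverse of 19 mod 26 is 11. Each letter's alphabet position (a=0..z=25) is mapped through 19·x+14 mod 26 — an affine cipher.
For special: s(18)→19·18+14≡18=s; p(15)→19·15+14≡13=n; e(4)→19·4+14≡12=m; c(2)→19·2+14≡0=a; i(8)→19·8+14≡10=k; a(0)→19·0+14≡14=o; l(11)→19·11+14≡15=p (all mod 26).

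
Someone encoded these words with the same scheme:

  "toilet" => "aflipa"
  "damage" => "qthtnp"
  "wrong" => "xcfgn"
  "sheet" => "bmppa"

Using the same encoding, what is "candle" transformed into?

rtgqip

Treating letters as 0–25, the rule is x ↦ 25x + 19 (mod 26).
Applying it to candle: c(2)→25·2+19≡17=r; a(0)→25·0+19≡19=t; n(13)→25·13+19≡6=g; d(3)→25·3+19≡16=q; l(11)→25·11+19≡8=i; e(4)→25·4+19≡15=p (all mod 26).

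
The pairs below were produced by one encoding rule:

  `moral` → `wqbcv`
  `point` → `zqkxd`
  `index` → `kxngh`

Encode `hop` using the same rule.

rqz

The shift depends on letter class: consonant m→w is +10, but vowel o→q is +2. Vowels shift forward by 2 and consonants shift forward by 10.
For hop: h(cons)+10=r, o(vowel)+2=q, p(cons)+10=z.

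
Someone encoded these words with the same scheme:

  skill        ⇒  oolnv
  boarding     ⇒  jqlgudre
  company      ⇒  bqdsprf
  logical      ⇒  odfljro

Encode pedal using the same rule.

odghs

The output letters match the input read backwards, each shifted +3: skill reversed is lliks. Two steps: reverse the string, then apply a Caesar shift of +3.
For pedal: reverse → ladep; then shift: l+3=o, a+3=d, d+3=g, e+3=h, p+3=s.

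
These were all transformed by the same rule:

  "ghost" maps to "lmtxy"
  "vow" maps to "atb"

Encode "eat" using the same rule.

Compare letters: g→l is +5, h→m is +5, o→t is +5 — a constant shift. Each letter is shifted forward by 5 in the alphabet (a Caesar shift of +5).
Applying it to eat: e+5=j, a+5=f, t+5=y.

jfy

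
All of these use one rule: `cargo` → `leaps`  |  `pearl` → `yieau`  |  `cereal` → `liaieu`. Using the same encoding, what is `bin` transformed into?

kmw

The shift depends on letter class: consonant c→l is +9, but vowel a→e is +4. Two shifts are in play — +4 for a/e/i/o/u, +9 for every other letter.
Applying it to bin: b(cons)+9=k, i(vowel)+4=m, n(cons)+9=w.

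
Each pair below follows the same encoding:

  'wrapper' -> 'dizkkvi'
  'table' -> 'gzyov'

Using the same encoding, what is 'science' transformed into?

Each pair mirrors across the alphabet (w↔d, r↔i, a↔z): positions sum to 25. This is the alphabet-reversal cipher (Atbash): a becomes z, b becomes y, etc.
On science: s↔h, c↔x, i↔r, e↔v, n↔m, c↔x, e↔v.

hxrvmxv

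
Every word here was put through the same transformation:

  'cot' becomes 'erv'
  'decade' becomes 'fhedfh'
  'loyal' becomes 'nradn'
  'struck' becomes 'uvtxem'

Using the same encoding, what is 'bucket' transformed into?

The rule splits by letter class: vowels +3, consonants +2.
Applying it to bucket: b(cons)+2=d, u(vowel)+3=x, c(cons)+2=e, k(cons)+2=m, e(vowel)+3=h, t(cons)+2=v.

dxemhv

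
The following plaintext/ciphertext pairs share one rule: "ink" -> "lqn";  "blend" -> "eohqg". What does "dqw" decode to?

ant

Compare letters: i→l is +3, n→q is +3, k→n is +3 — a constant shift. Every letter moves 3 places later in the alphabet, wrapping around z→a.
Undoing it on dqw: d−3=a, q−3=n, w−3=t.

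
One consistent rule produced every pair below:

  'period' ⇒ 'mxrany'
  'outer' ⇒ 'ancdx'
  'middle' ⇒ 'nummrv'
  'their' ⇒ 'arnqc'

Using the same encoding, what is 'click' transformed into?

Two steps: reverse the string, then apply a Caesar shift of +9.
For click: reverse → kcilc; then shift: k+9=t, c+9=l, i+9=r, l+9=u, c+9=l.

tlrul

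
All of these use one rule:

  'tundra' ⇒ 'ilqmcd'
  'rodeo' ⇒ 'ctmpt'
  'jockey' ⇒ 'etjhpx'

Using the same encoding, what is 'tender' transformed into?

ipqmpc

t(19)→i(8) and u(20)→l(11) fit y≡3x+3 (mod 26); the inverse of 3 mod 26 is 9. This is an affine cipher: with a=0,…,z=25, each position x becomes (3x+3) mod 26.
Applying it to tender: t(19)→3·19+3≡8=i; e(4)→3·4+3≡15=p; n(13)→3·13+3≡16=q; d(3)→3·3+3≡12=m; e(4)→3·4+3≡15=p; r(17)→3·17+3≡2=c (all mod 26).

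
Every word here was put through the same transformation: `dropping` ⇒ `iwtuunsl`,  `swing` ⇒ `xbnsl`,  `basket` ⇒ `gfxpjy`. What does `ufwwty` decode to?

parrot

Compare letters: d→i is +5, r→w is +5, o→t is +5 — a constant shift. Each letter is shifted forward by 5 in the alphabet (a Caesar shift of +5).
Undoing it on ufwwty: u−5=p, f−5=a, w−5=r, w−5=r, t−5=o, y−5=t.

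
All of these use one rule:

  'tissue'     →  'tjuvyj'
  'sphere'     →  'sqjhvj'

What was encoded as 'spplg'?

In tissue: t→t is +0, i→j is +1, s→u is +2, s→v is +3 — the shift increases by 1 each position. The shift increases by 1 at each position, starting from +0: 0, 1, 2, ….
Reversing it on spplg: s−0=s, p−1=o, p−2=n, l−3=i, g−4=c.

sonic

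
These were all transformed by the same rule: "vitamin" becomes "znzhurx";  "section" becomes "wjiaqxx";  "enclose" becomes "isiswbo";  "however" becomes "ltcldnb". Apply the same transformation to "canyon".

gftfww

In vitamin: v→z is +4, i→n is +5, t→z is +6, a→h is +7 — the shift increases by 1 each position. The shift increases by 1 at each position, starting from +4: 4, 5, 6, ….
For canyon: c+4=g, a+5=f, n+6=t, y+7=f, o+8=w, n+9=w.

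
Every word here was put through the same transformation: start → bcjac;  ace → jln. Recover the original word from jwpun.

angle

Compare letters: s→b is +9, t→c is +9, a→j is +9 — a constant shift. Each letter is shifted forward by 9 in the alphabet (a Caesar shift of +9).
Reversing it on jwpun: j−9=a, w−9=n, p−9=g, u−9=l, n−9=e.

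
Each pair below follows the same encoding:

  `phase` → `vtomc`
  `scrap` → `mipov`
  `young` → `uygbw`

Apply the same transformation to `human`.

tgeob

p(15)→v(21) and h(7)→t(19) fit y≡23x+14 (mod 26); the inverse of 23 mod 26 is 17. This is an affine cipher: with a=0,…,z=25, each position x becomes (23x+14) mod 26.
On human: h(7)→23·7+14≡19=t; u(20)→23·20+14≡6=g; m(12)→23·12+14≡4=e; a(0)→23·0+14≡14=o; n(13)→23·13+14≡1=b (all mod 26).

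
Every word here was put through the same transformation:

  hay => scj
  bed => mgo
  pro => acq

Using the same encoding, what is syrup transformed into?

djcwa

The shift depends on letter class: consonant h→s is +11, but vowel a→c is +2. Two shifts are in play — +2 for a/e/i/o/u, +11 for every other letter.
For syrup: s(cons)+11=d, y(cons)+11=j, r(cons)+11=c, u(vowel)+2=w, p(cons)+11=a.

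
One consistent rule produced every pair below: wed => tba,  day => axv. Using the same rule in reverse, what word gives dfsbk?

Compare letters: w→t is +23, e→b is +23, d→a is +23 — a constant shift. This is a Caesar cipher with shift 23.
Undoing it on dfsbk: d−23=g, f−23=i, s−23=v, b−23=e, k−23=n.

given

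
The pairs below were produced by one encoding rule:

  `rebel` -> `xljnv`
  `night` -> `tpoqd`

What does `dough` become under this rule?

The shift increases by 1 at each position, starting from +6: 6, 7, 8, ….
On dough: d+6=j, o+7=v, u+8=c, g+9=p, h+10=r.

jvcpr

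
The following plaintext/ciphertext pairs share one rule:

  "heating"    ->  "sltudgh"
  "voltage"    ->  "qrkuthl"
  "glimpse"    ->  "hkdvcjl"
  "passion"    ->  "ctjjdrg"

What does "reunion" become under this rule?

Each letter's alphabet position (a=0..z=25) is mapped through 11·x+19 mod 26 — an affine cipher.
On reunion: r(17)→11·17+19≡24=y; e(4)→11·4+19≡11=l; u(20)→11·20+19≡5=f; n(13)→11·13+19≡6=g; i(8)→11·8+19≡3=d; o(14)→11·14+19≡17=r; n(13)→11·13+19≡6=g (all mod 26).

ylfgdrg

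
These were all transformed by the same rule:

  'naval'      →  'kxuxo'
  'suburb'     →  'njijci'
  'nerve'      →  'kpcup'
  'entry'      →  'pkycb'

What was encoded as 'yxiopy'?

Each letter's alphabet position (a=0..z=25) is mapped through 11·x+23 mod 26 — an affine cipher.
Decoding yxiopy: y(24)→19·(24−23)≡19=t; x(23)→19·(23−23)≡0=a; i(8)→19·(8−23)≡1=b; o(14)→19·(14−23)≡11=l; p(15)→19·(15−23)≡4=e; y(24)→19·(24−23)≡19=t (all mod 26).

tablet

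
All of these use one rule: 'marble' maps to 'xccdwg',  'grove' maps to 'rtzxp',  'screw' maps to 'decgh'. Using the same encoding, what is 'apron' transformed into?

lrcqy

Shifts by position in marble: pos 0: m→x (+11), pos 1: a→c (+2), pos 2: r→c (+11), pos 3: b→d (+2) — repeating every 2. It's a Vigenère-style cipher with numeric key [11,2]: position i shifts by key[i mod 2].
For apron: a+11=l, p+2=r, r+11=c, o+2=q, n+11=y.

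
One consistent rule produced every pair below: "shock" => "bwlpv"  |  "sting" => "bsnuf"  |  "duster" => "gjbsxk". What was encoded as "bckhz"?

spray

Each letter's alphabet position (a=0..z=25) is mapped through 17·x+7 mod 26 — an affine cipher.
Undoing it on bckhz: b(1)→23·(1−7)≡18=s; c(2)→23·(2−7)≡15=p; k(10)→23·(10−7)≡17=r; h(7)→23·(7−7)≡0=a; z(25)→23·(25−7)≡24=y (all mod 26).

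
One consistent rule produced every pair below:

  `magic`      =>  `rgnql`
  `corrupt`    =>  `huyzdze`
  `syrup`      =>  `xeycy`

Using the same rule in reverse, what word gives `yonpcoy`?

Each letter shifts forward by (position + 5), i.e. 5, 6, 7, … — the shift grows by one for each successive letter.
Decoding yonpcoy: y−5=t, o−6=i, n−7=g, p−8=h, c−9=t, o−10=e, y−11=n.

tighten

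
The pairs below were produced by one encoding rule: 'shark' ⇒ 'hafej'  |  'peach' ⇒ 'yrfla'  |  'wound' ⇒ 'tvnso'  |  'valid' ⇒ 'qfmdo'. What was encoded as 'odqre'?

This is an affine cipher: with a=0,…,z=25, each position x becomes (3x+5) mod 26.
Reversing it on odqre: o(14)→9·(14−5)≡3=d; d(3)→9·(3−5)≡8=i; q(16)→9·(16−5)≡21=v; r(17)→9·(17−5)≡4=e; e(4)→9·(4−5)≡17=r (all mod 26).

diver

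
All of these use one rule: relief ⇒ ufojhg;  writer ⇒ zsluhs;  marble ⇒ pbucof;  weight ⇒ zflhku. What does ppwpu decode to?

motor

It's a Vigenère-style cipher with numeric key [3,1]: position i shifts by key[i mod 2].
Undoing it on ppwpu: p−3=m, p−1=o, w−3=t, p−1=o, u−3=r.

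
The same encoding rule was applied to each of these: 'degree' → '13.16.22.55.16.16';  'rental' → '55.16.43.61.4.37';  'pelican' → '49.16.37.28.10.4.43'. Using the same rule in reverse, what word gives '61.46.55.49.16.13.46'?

torpedo

d(#4)→13 and e(#5)→16: differences scale by 3, so n = 3·pos + 1. With a=1..z=26, the number is 3·pos + 1.
Reversing it on 61.46.55.49.16.13.46: 61→(61−1)÷3=20=t, 46→(46−1)÷3=15=o, 55→(55−1)÷3=18=r, 49→(49−1)÷3=16=p, 16→(16−1)÷3=5=e, 13→(13−1)÷3=4=d, 46→(46−1)÷3=15=o.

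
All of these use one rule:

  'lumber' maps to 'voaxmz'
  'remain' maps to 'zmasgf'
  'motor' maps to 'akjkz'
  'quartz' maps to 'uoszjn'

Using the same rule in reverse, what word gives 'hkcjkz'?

l(11)→v(21) and u(20)→o(14) fit y≡5x+18 (mod 26); the inverse of 5 mod 26 is 21. This is an affine cipher: with a=0,…,z=25, each position x becomes (5x+18) mod 26.
Undoing it on hkcjkz: h(7)→21·(7−18)≡3=d; k(10)→21·(10−18)≡14=o; c(2)→21·(2−18)≡2=c; j(9)→21·(9−18)≡19=t; k(10)→21·(10−18)≡14=o; z(25)→21·(25−18)≡17=r (all mod 26).

doctor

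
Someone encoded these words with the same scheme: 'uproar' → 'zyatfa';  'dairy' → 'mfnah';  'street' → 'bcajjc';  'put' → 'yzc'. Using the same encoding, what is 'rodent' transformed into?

atmjwc

The shift depends on letter class: consonant p→y is +9, but vowel u→z is +5. Two shifts are in play — +5 for a/e/i/o/u, +9 for every other letter.
On rodent: r(cons)+9=a, o(vowel)+5=t, d(cons)+9=m, e(vowel)+5=j, n(cons)+9=w, t(cons)+9=c.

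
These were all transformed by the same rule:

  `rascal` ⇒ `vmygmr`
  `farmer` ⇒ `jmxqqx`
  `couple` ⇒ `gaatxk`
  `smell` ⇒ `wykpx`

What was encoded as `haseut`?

Shifts by position in rascal: pos 0: r→v (+4), pos 1: a→m (+12), pos 2: s→y (+6), pos 3: c→g (+4), pos 4: a→m (+12), pos 5: l→r (+6) — repeating every 3. A repeating key of period 3 is used — shifts +4, +12, +6 over and over.
Decoding haseut: h−4=d, a−12=o, s−6=m, e−4=a, u−12=i, t−6=n.

domain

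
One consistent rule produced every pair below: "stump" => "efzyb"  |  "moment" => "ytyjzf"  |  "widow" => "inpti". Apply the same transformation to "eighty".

The shift depends on letter class: consonant s→e is +12, but vowel u→z is +5. The rule splits by letter class: vowels +5, consonants +12.
Applying it to eighty: e(vowel)+5=j, i(vowel)+5=n, g(cons)+12=s, h(cons)+12=t, t(cons)+12=f, y(cons)+12=k.

jnstfk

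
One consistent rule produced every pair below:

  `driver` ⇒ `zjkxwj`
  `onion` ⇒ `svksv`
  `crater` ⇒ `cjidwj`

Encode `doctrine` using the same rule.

Treating letters as 0–25, the rule is x ↦ 23x + 8 (mod 26).
For doctrine: d(3)→23·3+8≡25=z; o(14)→23·14+8≡18=s; c(2)→23·2+8≡2=c; t(19)→23·19+8≡3=d; r(17)→23·17+8≡9=j; i(8)→23·8+8≡10=k; n(13)→23·13+8≡21=v; e(4)→23·4+8≡22=w (all mod 26).

zscdjkvw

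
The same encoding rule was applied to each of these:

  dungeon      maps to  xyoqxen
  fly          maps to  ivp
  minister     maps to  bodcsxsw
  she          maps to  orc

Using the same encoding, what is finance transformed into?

omxkxsp

The output letters match the input read backwards, each shifted +10: dungeon reversed is noegnud. Read the word backwards and shift each letter +10.
Applying it to finance: reverse → ecnanif; then shift: e+10=o, c+10=m, n+10=x, a+10=k, n+10=x, i+10=s, f+10=p.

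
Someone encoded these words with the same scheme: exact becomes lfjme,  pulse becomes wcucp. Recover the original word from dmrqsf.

weight

In exact: e→l is +7, x→f is +8, a→j is +9, c→m is +10 — the shift increases by 1 each position. Each letter shifts forward by (position + 7), i.e. 7, 8, 9, … — the shift grows by one for each successive letter.
Reversing it on dmrqsf: d−7=w, m−8=e, r−9=i, q−10=g, s−11=h, f−12=t.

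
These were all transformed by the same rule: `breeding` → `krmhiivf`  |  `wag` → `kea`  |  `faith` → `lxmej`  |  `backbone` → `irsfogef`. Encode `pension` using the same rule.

Two steps: reverse the string, then apply a Caesar shift of +4.
For pension: reverse → noisnep; then shift: n+4=r, o+4=s, i+4=m, s+4=w, n+4=r, e+4=i, p+4=t.

rsmwrit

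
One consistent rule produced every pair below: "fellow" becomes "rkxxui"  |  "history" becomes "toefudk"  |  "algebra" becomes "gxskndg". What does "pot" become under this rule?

buf

The shift depends on letter class: consonant f→r is +12, but vowel e→k is +6. The rule splits by letter class: vowels +6, consonants +12.
For pot: p(cons)+12=b, o(vowel)+6=u, t(cons)+12=f.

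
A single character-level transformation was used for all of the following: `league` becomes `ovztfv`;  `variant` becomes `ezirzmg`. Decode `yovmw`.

Each pair mirrors across the alphabet (l↔o, e↔v, a↔z): positions sum to 25. This is the alphabet-reversal cipher (Atbash): a becomes z, b becomes y, etc.
Reversing it on yovmw: y↔b, o↔l, v↔e, m↔n, w↔d.

blend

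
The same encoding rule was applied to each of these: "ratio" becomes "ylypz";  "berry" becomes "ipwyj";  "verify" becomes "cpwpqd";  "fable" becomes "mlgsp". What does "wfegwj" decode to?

It's a Vigenère-style cipher with numeric key [7,11,5]: position i shifts by key[i mod 3].
Decoding wfegwj: w−7=p, f−11=u, e−5=z, g−7=z, w−11=l, j−5=e.

puzzle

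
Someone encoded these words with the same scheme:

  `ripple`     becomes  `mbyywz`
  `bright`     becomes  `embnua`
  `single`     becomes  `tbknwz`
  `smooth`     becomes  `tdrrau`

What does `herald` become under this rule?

This is an affine cipher: with a=0,…,z=25, each position x becomes (7x+23) mod 26.
For herald: h(7)→7·7+23≡20=u; e(4)→7·4+23≡25=z; r(17)→7·17+23≡12=m; a(0)→7·0+23≡23=x; l(11)→7·11+23≡22=w; d(3)→7·3+23≡18=s (all mod 26).

uzmxws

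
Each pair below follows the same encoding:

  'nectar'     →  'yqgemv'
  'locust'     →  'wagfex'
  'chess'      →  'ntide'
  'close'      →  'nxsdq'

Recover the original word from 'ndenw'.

crack

The shifts repeat in a cycle of length 3: positions 0,1,… shift by +11, +12, +4, then the pattern repeats.
Decoding ndenw: n−11=c, d−12=r, e−4=a, n−11=c, w−12=k.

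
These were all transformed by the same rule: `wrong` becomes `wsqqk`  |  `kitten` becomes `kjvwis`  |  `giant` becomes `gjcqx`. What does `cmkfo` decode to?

click

In wrong: w→w is +0, r→s is +1, o→q is +2, n→q is +3 — the shift increases by 1 each position. Letter i (0-indexed) is shifted by i+0, so successive shifts are 0, 1, 2, ….
Undoing it on cmkfo: c−0=c, m−1=l, k−2=i, f−3=c, o−4=k.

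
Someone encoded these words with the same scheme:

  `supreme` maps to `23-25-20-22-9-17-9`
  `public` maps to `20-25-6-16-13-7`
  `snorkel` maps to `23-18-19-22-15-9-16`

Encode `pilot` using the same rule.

20-13-16-19-24

s is letter #19 and maps to 23: an offset of 4. Each letter is replaced by its alphabet position (a=1..z=26) + 4.
On pilot: p=16→20, i=9→13, l=12→16, o=15→19, t=20→24.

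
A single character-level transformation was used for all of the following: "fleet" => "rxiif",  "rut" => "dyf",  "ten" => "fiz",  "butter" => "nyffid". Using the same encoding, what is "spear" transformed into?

The shift depends on letter class: consonant f→r is +12, but vowel e→i is +4. Vowels shift forward by 4 and consonants shift forward by 12.
For spear: s(cons)+12=e, p(cons)+12=b, e(vowel)+4=i, a(vowel)+4=e, r(cons)+12=d.

ebied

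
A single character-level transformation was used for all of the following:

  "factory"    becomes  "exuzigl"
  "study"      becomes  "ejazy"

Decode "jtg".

The output letters match the input read backwards, each shifted +6: factory reversed is yrotcaf. The word is reversed, then every letter is shifted forward by 6.
Decoding jtg: shift back: j−6=d, t−6=n, g−6=a → dna; then reverse → and.

and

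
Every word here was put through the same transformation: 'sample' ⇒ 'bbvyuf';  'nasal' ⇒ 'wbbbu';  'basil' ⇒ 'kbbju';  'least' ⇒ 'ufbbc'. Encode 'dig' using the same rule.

mjp

Vowels shift forward by 1 and consonants shift forward by 9.
For dig: d(cons)+9=m, i(vowel)+1=j, g(cons)+9=p.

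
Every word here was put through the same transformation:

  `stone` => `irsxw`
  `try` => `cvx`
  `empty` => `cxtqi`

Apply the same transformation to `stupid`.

hmtyxw

The output letters match the input read backwards, each shifted +4: stone reversed is enots. The word is reversed, then every letter is shifted forward by 4.
On stupid: reverse → diputs; then shift: d+4=h, i+4=m, p+4=t, u+4=y, t+4=x, s+4=w.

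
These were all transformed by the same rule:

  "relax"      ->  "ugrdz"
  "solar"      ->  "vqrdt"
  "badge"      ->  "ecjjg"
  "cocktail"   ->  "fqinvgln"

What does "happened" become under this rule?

kcvsgthf

It's a Vigenère-style cipher with numeric key [3,2,6]: position i shifts by key[i mod 3].
For happened: h+3=k, a+2=c, p+6=v, p+3=s, e+2=g, n+6=t, e+3=h, d+2=f.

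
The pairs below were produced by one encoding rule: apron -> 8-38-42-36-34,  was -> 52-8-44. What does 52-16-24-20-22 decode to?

weigh

With a=1..z=26, the number is 2·pos + 6.
Undoing it on 52-16-24-20-22: 52→(52−6)÷2=23=w, 16→(16−6)÷2=5=e, 24→(24−6)÷2=9=i, 20→(20−6)÷2=7=g, 22→(22−6)÷2=8=h.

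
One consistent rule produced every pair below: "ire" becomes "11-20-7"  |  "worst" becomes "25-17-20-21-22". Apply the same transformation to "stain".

i is letter #9 and maps to 11: an offset of 2. The number is (letter's place in the alphabet, a=1) + 2.
On stain: s=19→21, t=20→22, a=1→3, i=9→11, n=14→16.

21-22-3-11-16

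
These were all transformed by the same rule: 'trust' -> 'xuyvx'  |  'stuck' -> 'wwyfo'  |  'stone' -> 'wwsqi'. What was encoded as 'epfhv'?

Shifts by position in trust: pos 0: t→x (+4), pos 1: r→u (+3), pos 2: u→y (+4), pos 3: s→v (+3) — repeating every 2. The shifts repeat in a cycle of length 2: positions 0,1,… shift by +4, +3, then the pattern repeats.
Decoding epfhv: e−4=a, p−3=m, f−4=b, h−3=e, v−4=r.

amber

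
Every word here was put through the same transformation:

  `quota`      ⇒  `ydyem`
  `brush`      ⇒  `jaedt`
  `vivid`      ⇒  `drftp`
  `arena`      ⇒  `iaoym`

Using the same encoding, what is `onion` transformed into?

wwszz

Letter i (0-indexed) is shifted by i+8, so successive shifts are 8, 9, 10, ….
Applying it to onion: o+8=w, n+9=w, i+10=s, o+11=z, n+12=z.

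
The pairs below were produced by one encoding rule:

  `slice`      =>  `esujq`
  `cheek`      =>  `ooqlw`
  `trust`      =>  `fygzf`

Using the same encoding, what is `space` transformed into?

Shifts by position in slice: pos 0: s→e (+12), pos 1: l→s (+7), pos 2: i→u (+12), pos 3: c→j (+7) — repeating every 2. The shifts repeat in a cycle of length 2: positions 0,1,… shift by +12, +7, then the pattern repeats.
On space: s+12=e, p+7=w, a+12=m, c+7=j, e+12=q.

ewmjq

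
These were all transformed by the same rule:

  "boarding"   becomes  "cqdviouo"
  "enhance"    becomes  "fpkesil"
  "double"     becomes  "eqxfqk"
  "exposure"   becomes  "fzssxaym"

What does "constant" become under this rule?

dqqwygub

In boarding: b→c is +1, o→q is +2, a→d is +3, r→v is +4 — the shift increases by 1 each position. The shift increases by 1 at each position, starting from +1: 1, 2, 3, ….
Applying it to constant: c+1=d, o+2=q, n+3=q, s+4=w, t+5=y, a+6=g, n+7=u, t+8=b.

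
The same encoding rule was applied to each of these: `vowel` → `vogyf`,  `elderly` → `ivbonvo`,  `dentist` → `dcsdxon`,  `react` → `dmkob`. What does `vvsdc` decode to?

Two steps: reverse the string, then apply a Caesar shift of +10.
Reversing it on vvsdc: shift back: v−10=l, v−10=l, s−10=i, d−10=t, c−10=s → llits; then reverse → still.

still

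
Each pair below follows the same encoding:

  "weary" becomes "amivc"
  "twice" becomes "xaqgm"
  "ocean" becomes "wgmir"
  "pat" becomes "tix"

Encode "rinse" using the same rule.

vqrwm

The shift depends on letter class: consonant w→a is +4, but vowel e→m is +8. Vowels shift forward by 8 and consonants shift forward by 4.
For rinse: r(cons)+4=v, i(vowel)+8=q, n(cons)+4=r, s(cons)+4=w, e(vowel)+8=m.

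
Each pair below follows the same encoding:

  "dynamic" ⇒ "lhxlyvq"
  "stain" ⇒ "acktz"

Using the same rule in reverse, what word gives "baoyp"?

trend

In dynamic: d→l is +8, y→h is +9, n→x is +10, a→l is +11 — the shift increases by 1 each position. The shift increases by 1 at each position, starting from +8: 8, 9, 10, ….
Undoing it on baoyp: b−8=t, a−9=r, o−10=e, y−11=n, p−12=d.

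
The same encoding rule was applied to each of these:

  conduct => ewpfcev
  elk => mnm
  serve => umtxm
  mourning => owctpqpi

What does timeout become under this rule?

vqomwcv

Vowels shift forward by 8 and consonants shift forward by 2.
Applying it to timeout: t(cons)+2=v, i(vowel)+8=q, m(cons)+2=o, e(vowel)+8=m, o(vowel)+8=w, u(vowel)+8=c, t(cons)+2=v.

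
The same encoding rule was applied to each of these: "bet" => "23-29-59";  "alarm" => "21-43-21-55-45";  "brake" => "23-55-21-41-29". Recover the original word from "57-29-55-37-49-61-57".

b(#2)→23 and e(#5)→29: differences scale by 2, so n = 2·pos + 19. With a=1..z=26, the number is 2·pos + 19.
Undoing it on 57-29-55-37-49-61-57: 57→(57−19)÷2=19=s, 29→(29−19)÷2=5=e, 55→(55−19)÷2=18=r, 37→(37−19)÷2=9=i, 49→(49−19)÷2=15=o, 61→(61−19)÷2=21=u, 57→(57−19)÷2=19=s.

serious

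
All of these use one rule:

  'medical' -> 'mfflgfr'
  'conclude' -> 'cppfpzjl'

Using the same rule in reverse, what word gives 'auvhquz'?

In medical: m→m is +0, e→f is +1, d→f is +2, i→l is +3 — the shift increases by 1 each position. Letter i (0-indexed) is shifted by i+0, so successive shifts are 0, 1, 2, ….
Undoing it on auvhquz: a−0=a, u−1=t, v−2=t, h−3=e, q−4=m, u−5=p, z−6=t.

attempt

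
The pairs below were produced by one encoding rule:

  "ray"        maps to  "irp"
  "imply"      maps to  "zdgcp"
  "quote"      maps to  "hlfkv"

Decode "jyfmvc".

shovel

Compare letters: r→i is +17, a→r is +17, y→p is +17 — a constant shift. Each letter is shifted forward by 17 in the alphabet (a Caesar shift of +17).
Undoing it on jyfmvc: j−17=s, y−17=h, f−17=o, m−17=v, v−17=e, c−17=l.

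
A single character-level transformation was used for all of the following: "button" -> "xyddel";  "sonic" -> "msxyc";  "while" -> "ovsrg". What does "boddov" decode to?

Two steps: reverse the string, then apply a Caesar shift of +10.
Decoding boddov: shift back: b−10=r, o−10=e, d−10=t, d−10=t, o−10=e, v−10=l → rettel; then reverse → letter.

letter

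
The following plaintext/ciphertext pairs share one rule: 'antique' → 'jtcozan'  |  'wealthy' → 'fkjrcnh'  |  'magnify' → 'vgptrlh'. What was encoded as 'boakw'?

The shifts repeat in a cycle of length 2: positions 0,1,… shift by +9, +6, then the pattern repeats.
Decoding boakw: b−9=s, o−6=i, a−9=r, k−6=e, w−9=n.

siren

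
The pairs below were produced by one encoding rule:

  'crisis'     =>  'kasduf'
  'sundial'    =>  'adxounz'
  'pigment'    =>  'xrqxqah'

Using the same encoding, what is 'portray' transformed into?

In crisis: c→k is +8, r→a is +9, i→s is +10, s→d is +11 — the shift increases by 1 each position. Letter i (0-indexed) is shifted by i+8, so successive shifts are 8, 9, 10, ….
Applying it to portray: p+8=x, o+9=x, r+10=b, t+11=e, r+12=d, a+13=n, y+14=m.

xxbednm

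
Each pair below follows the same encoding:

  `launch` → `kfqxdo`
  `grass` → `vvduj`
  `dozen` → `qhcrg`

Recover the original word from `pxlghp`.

Read the word backwards and shift each letter +3.
Undoing it on pxlghp: shift back: p−3=m, x−3=u, l−3=i, g−3=d, h−3=e, p−3=m → muidem; then reverse → medium.

medium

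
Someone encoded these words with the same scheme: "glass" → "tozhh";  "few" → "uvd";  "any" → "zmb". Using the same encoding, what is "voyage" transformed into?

Each pair mirrors across the alphabet (g↔t, l↔o, a↔z): positions sum to 25. Letters are reflected about the middle of the alphabet (position → 25−position): Atbash.
On voyage: v↔e, o↔l, y↔b, a↔z, g↔t, e↔v.

elbztv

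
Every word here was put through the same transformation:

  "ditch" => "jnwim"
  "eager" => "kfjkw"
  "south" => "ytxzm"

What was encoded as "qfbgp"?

kayak

It's a Vigenère-style cipher with numeric key [6,5,3]: position i shifts by key[i mod 3].
Decoding qfbgp: q−6=k, f−5=a, b−3=y, g−6=a, p−5=k.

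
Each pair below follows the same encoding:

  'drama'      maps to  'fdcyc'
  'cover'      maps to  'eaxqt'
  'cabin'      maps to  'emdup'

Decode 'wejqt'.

usher

The shifts repeat in a cycle of length 2: positions 0,1,… shift by +2, +12, then the pattern repeats.
Reversing it on wejqt: w−2=u, e−12=s, j−2=h, q−12=e, t−2=r.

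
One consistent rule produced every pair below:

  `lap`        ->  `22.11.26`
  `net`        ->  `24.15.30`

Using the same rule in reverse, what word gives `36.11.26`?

l is letter #12 and maps to 22: an offset of 10. The number is (letter's place in the alphabet, a=1) + 10.
Undoing it on 36.11.26: 36→(36−10)÷1=26=z, 11→(11−10)÷1=1=a, 26→(26−10)÷1=16=p.

zap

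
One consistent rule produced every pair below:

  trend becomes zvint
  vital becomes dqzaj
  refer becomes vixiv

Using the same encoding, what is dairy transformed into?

t(19)→z(25) and r(17)→v(21) fit y≡15x+0 (mod 26); the inverse of 15 mod 26 is 7. This is an affine cipher: with a=0,…,z=25, each position x becomes (15x+0) mod 26.
Applying it to dairy: d(3)→15·3+0≡19=t; a(0)→15·0+0≡0=a; i(8)→15·8+0≡16=q; r(17)→15·17+0≡21=v; y(24)→15·24+0≡22=w (all mod 26).

taqvw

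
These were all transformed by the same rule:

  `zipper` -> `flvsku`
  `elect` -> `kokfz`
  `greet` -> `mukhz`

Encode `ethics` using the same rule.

Shifts by position in zipper: pos 0: z→f (+6), pos 1: i→l (+3), pos 2: p→v (+6), pos 3: p→s (+3) — repeating every 2. The shifts repeat in a cycle of length 2: positions 0,1,… shift by +6, +3, then the pattern repeats.
For ethics: e+6=k, t+3=w, h+6=n, i+3=l, c+6=i, s+3=v.

kwnliv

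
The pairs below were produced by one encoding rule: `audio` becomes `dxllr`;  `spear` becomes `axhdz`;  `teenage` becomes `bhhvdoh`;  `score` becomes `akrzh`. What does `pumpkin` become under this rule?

xxuxslv

The shift depends on letter class: consonant d→l is +8, but vowel a→d is +3. Vowels shift forward by 3 and consonants shift forward by 8.
For pumpkin: p(cons)+8=x, u(vowel)+3=x, m(cons)+8=u, p(cons)+8=x, k(cons)+8=s, i(vowel)+3=l, n(cons)+8=v.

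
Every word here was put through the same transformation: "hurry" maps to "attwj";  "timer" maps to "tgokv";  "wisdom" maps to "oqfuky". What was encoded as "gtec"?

acre

The output letters match the input read backwards, each shifted +2: hurry reversed is yrruh. Two steps: reverse the string, then apply a Caesar shift of +2.
Reversing it on gtec: shift back: g−2=e, t−2=r, e−2=c, c−2=a → erca; then reverse → acre.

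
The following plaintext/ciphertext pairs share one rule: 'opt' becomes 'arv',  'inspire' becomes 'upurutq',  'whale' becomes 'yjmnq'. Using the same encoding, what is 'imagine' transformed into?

The shift depends on letter class: consonant p→r is +2, but vowel o→a is +12. Vowels shift forward by 12 and consonants shift forward by 2.
Applying it to imagine: i(vowel)+12=u, m(cons)+2=o, a(vowel)+12=m, g(cons)+2=i, i(vowel)+12=u, n(cons)+2=p, e(vowel)+12=q.

uomiupq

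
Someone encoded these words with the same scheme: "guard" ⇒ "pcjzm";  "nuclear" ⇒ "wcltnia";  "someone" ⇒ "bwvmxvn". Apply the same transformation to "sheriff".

Shifts by position in guard: pos 0: g→p (+9), pos 1: u→c (+8), pos 2: a→j (+9), pos 3: r→z (+8) — repeating every 2. A repeating key of period 2 is used — shifts +9, +8 over and over.
For sheriff: s+9=b, h+8=p, e+9=n, r+8=z, i+9=r, f+8=n, f+9=o.

bpnzrno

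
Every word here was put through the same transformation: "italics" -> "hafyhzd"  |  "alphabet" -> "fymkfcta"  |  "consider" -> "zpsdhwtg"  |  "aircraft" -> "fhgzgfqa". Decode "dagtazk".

stretch

i(8)→h(7) and t(19)→a(0) fit y≡23x+5 (mod 26); the inverse of 23 mod 26 is 17. Treating letters as 0–25, the rule is x ↦ 23x + 5 (mod 26).
Undoing it on dagtazk: d(3)→17·(3−5)≡18=s; a(0)→17·(0−5)≡19=t; g(6)→17·(6−5)≡17=r; t(19)→17·(19−5)≡4=e; a(0)→17·(0−5)≡19=t; z(25)→17·(25−5)≡2=c; k(10)→17·(10−5)≡7=h (all mod 26).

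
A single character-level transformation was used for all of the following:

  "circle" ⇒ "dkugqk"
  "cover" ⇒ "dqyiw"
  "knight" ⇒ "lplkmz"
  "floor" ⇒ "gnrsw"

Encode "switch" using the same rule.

tylxhn

Each letter shifts forward by (position + 1), i.e. 1, 2, 3, … — the shift grows by one for each successive letter.
For switch: s+1=t, w+2=y, i+3=l, t+4=x, c+5=h, h+6=n.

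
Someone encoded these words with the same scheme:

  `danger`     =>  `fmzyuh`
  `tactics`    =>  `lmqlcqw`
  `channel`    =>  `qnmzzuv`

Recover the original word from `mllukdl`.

attempt

d(3)→f(5) and a(0)→m(12) fit y≡15x+12 (mod 26); the inverse of 15 mod 26 is 7. Treating letters as 0–25, the rule is x ↦ 15x + 12 (mod 26).
Decoding mllukdl: m(12)→7·(12−12)≡0=a; l(11)→7·(11−12)≡19=t; l(11)→7·(11−12)≡19=t; u(20)→7·(20−12)≡4=e; k(10)→7·(10−12)≡12=m; d(3)→7·(3−12)≡15=p; l(11)→7·(11−12)≡19=t (all mod 26).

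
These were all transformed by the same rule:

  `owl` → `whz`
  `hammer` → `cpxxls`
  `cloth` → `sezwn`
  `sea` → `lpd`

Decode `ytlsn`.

chain

Read the word backwards and shift each letter +11.
Reversing it on ytlsn: shift back: y−11=n, t−11=i, l−11=a, s−11=h, n−11=c → niahc; then reverse → chain.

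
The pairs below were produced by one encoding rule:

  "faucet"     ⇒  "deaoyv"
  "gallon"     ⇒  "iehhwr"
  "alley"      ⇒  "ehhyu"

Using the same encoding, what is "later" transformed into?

hevyl

Each letter's alphabet position (a=0..z=25) is mapped through 5·x+4 mod 26 — an affine cipher.
Applying it to later: l(11)→5·11+4≡7=h; a(0)→5·0+4≡4=e; t(19)→5·19+4≡21=v; e(4)→5·4+4≡24=y; r(17)→5·17+4≡11=l (all mod 26).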